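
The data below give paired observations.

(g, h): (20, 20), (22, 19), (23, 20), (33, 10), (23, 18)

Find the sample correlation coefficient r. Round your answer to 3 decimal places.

n = 5, Σg = 121, Σh = 87, Σg² = 3031, Σh² = 1585, Σgh = 2022
nΣgh − ΣgΣh = 10110 − 10527 = -417
nΣg² − (Σg)² = 15155 − 14641 = 514; nΣh² − (Σh)² = 7925 − 7569 = 356
r = -417 / √(514 × 356) = -417 / 427.7663 ≈ -0.975

-0.975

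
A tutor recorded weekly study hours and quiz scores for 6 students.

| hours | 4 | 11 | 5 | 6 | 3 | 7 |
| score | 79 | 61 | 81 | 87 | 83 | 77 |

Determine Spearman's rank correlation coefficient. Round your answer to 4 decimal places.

-0.6000

Rank hours: 2, 6, 3, 4, 1, 5
Rank score: 3, 1, 4, 6, 5, 2
d = rank(hours) − rank(score): -1, 5, -1, -2, -4, 3; Σd² = 56
ρ = 1 − 6Σd² / [n(n²−1)] = 1 − 6×56 / (6×35) = 1 − 336/210 ≈ -0.6000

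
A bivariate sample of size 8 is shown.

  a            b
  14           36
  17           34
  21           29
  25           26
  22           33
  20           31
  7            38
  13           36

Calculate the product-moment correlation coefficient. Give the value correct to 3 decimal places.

-0.907

n = 8, Σa = 139, Σb = 263, Σa² = 2653, Σb² = 8759, Σab = 4421
nΣab − ΣaΣb = 35368 − 36557 = -1189
nΣa² − (Σa)² = 21224 − 19321 = 1903; nΣb² − (Σb)² = 70072 − 69169 = 903
r = -1189 / √(1903 × 903) = -1189 / 1310.8810 ≈ -0.907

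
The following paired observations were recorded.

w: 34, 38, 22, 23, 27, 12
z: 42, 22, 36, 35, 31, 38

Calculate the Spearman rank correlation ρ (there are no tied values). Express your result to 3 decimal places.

-0.429

Rank w: 5, 6, 2, 3, 4, 1
Rank z: 6, 1, 4, 3, 2, 5
d = rank(w) − rank(z): -1, 5, -2, 0, 2, -4; Σd² = 50
ρ = 1 − 6Σd² / [n(n²−1)] = 1 − 6×50 / (6×35) = 1 − 300/210 ≈ -0.429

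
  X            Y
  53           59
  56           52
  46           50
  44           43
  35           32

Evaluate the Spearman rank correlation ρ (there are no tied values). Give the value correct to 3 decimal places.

0.900

Rank X: 4, 5, 3, 2, 1
Rank Y: 5, 4, 3, 2, 1
d = rank(X) − rank(Y): -1, 1, 0, 0, 0; Σd² = 2
ρ = 1 − 6Σd² / [n(n²−1)] = 1 − 6×2 / (5×24) = 1 − 12/120 ≈ 0.900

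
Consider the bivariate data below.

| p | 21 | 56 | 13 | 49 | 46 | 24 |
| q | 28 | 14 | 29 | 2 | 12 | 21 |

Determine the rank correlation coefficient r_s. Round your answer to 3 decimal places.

-0.829

Rank p: 2, 6, 1, 5, 4, 3
Rank q: 5, 3, 6, 1, 2, 4
d = rank(p) − rank(q): -3, 3, -5, 4, 2, -1; Σd² = 64
ρ = 1 − 6Σd² / [n(n²−1)] = 1 − 6×64 / (6×35) = 1 − 384/210 ≈ -0.829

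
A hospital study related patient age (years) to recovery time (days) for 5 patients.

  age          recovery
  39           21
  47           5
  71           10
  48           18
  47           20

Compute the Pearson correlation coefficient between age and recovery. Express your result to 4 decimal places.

-0.4794

n = 5, Σx = 252, Σy = 74, Σx² = 13284, Σy² = 1290, Σxy = 3568
nΣxy − ΣxΣy = 17840 − 18648 = -808
nΣx² − (Σx)² = 66420 − 63504 = 2916; nΣy² − (Σy)² = 6450 − 5476 = 974
r = -808 / √(2916 × 974) = -808 / 1685.2845 ≈ -0.4794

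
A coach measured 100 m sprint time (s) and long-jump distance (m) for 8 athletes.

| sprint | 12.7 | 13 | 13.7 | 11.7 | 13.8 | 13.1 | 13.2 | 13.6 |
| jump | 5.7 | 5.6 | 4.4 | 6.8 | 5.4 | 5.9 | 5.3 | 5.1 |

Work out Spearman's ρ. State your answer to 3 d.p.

Rank sprint: 2, 3, 7, 1, 8, 4, 5, 6
Rank jump: 6, 5, 1, 8, 4, 7, 3, 2
d = rank(sprint) − rank(jump): -4, -2, 6, -7, 4, -3, 2, 4; Σd² = 150
ρ = 1 − 6Σd² / [n(n²−1)] = 1 − 6×150 / (8×63) = 1 − 900/504 ≈ -0.786

-0.786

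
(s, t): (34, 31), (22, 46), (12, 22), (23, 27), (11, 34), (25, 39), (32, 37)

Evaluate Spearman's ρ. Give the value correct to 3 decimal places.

0.143

Rank s: 7, 3, 2, 4, 1, 5, 6
Rank t: 3, 7, 1, 2, 4, 6, 5
d = rank(s) − rank(t): 4, -4, 1, 2, -3, -1, 1; Σd² = 48
ρ = 1 − 6Σd² / [n(n²−1)] = 1 − 6×48 / (7×48) = 1 − 288/336 ≈ 0.143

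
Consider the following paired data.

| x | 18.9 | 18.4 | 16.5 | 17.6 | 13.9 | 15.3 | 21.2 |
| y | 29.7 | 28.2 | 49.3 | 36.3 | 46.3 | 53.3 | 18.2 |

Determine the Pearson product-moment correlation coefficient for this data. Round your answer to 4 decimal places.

n = 7, Σx = 121.8, Σy = 261.3, Σx² = 2154.52, Σy² = 10741.33, Σxy = 4377.44
nΣxy − ΣxΣy = 30642.08 − 31826.34 = -1184.26
nΣx² − (Σx)² = 15081.64 − 14835.24 = 246.4; nΣy² − (Σy)² = 75189.31 − 68277.69 = 6911.62
r = -1184.26 / √(246.4 × 6911.62) = -1184.26 / 1304.9993 ≈ -0.9075

-0.9075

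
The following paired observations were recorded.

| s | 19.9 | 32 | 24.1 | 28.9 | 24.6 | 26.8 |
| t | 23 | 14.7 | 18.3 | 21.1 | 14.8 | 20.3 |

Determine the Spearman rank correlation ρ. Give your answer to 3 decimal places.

Rank s: 1, 6, 2, 5, 3, 4
Rank t: 6, 1, 3, 5, 2, 4
d = rank(s) − rank(t): -5, 5, -1, 0, 1, 0; Σd² = 52
ρ = 1 − 6Σd² / [n(n²−1)] = 1 − 6×52 / (6×35) = 1 − 312/210 ≈ -0.486

-0.486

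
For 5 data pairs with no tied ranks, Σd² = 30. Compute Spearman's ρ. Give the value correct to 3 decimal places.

ρ = 1 − 6Σd² / [n(n²−1)] = 1 − 6×30 / (5×24)
  = 1 − 180/120 = 1 − 1.5000 ≈ -0.500

-0.500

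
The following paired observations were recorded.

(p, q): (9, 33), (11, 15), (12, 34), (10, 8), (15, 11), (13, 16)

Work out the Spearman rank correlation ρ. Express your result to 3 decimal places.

-0.086

Rank p: 1, 3, 4, 2, 6, 5
Rank q: 5, 3, 6, 1, 2, 4
d = rank(p) − rank(q): -4, 0, -2, 1, 4, 1; Σd² = 38
ρ = 1 − 6Σd² / [n(n²−1)] = 1 − 6×38 / (6×35) = 1 − 228/210 ≈ -0.086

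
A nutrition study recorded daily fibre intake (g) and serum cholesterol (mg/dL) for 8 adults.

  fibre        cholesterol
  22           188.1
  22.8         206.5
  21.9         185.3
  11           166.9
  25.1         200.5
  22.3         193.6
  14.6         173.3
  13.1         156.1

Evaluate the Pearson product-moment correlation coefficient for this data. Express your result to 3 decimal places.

n = 8, Σx = 152.8, Σy = 1470.3, Σx² = 3116.52, Σy² = 272296.87, Σxy = 28665.29
nΣxy − ΣxΣy = 229322.32 − 224661.84 = 4660.48
nΣx² − (Σx)² = 24932.16 − 23347.84 = 1584.32; nΣy² − (Σy)² = 2178374.96 − 2161782.09 = 16592.87
r = 4660.48 / √(1584.32 × 16592.87) = 4660.48 / 5127.2230 ≈ 0.909

0.909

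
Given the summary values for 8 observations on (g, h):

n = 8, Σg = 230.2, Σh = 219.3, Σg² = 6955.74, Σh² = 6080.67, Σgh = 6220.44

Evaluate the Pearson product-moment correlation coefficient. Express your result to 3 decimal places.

r = (nΣgh − ΣgΣh) / √[(nΣg² − (Σg)²)(nΣh² − (Σh)²)]
Numerator: 8×6220.44 − 230.2×219.3 = -719.34
Denominator: √[(55645.92 − 52992.04)(48645.36 − 48092.49)] = √[2653.88 × 552.87] = 1211.3012
r = -719.34 / 1211.3012 ≈ -0.594

-0.594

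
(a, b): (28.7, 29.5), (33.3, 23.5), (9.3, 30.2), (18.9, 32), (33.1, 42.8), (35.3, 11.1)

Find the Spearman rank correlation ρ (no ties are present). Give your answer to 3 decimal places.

-0.600

Rank a: 3, 5, 1, 2, 4, 6
Rank b: 3, 2, 4, 5, 6, 1
d = rank(a) − rank(b): 0, 3, -3, -3, -2, 5; Σd² = 56
ρ = 1 − 6Σd² / [n(n²−1)] = 1 − 6×56 / (6×35) = 1 − 336/210 ≈ -0.600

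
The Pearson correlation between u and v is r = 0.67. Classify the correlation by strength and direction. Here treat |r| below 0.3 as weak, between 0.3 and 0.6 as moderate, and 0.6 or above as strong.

strong positive

r = 0.67 > 0 so the relationship is positive.
|r| = 0.67, which falls in the strong range.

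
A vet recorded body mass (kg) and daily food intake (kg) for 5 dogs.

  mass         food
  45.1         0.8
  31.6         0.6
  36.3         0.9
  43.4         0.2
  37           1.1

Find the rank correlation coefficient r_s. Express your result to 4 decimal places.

-0.1000

Rank mass: 5, 1, 2, 4, 3
Rank food: 3, 2, 4, 1, 5
d = rank(mass) − rank(food): 2, -1, -2, 3, -2; Σd² = 22
ρ = 1 − 6Σd² / [n(n²−1)] = 1 − 6×22 / (5×24) = 1 − 132/120 ≈ -0.1000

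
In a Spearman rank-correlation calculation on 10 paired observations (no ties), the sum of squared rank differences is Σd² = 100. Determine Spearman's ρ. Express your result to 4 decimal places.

0.3939

ρ = 1 − 6Σd² / [n(n²−1)] = 1 − 6×100 / (10×99)
  = 1 − 600/990 = 1 − 0.60606 ≈ 0.3939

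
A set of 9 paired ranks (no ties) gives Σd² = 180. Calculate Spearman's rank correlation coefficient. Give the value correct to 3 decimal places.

-0.500

ρ = 1 − 6Σd² / [n(n²−1)] = 1 − 6×180 / (9×80)
  = 1 − 1080/720 = 1 − 1.5000 ≈ -0.500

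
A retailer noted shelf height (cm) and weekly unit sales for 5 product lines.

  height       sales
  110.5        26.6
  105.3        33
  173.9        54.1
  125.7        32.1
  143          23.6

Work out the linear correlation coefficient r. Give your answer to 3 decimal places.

n = 5, Σx = 658.4, Σy = 169.4, Σx² = 89789.04, Σy² = 6310.74, Σxy = 23231.96
nΣxy − ΣxΣy = 116159.8 − 111532.96 = 4626.84
nΣx² − (Σx)² = 448945.2 − 433490.56 = 15454.64; nΣy² − (Σy)² = 31553.7 − 28696.36 = 2857.34
r = 4626.84 / √(15454.64 × 2857.34) = 4626.84 / 6645.2360 ≈ 0.696

0.696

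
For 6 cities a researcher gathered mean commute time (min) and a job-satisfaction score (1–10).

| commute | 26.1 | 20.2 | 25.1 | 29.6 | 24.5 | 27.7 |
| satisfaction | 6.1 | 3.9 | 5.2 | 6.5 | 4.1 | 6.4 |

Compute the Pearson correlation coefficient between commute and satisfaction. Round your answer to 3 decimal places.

0.890

n = 6, Σx = 153.2, Σy = 32.2, Σx² = 3962.96, Σy² = 179.48, Σxy = 838.64
nΣxy − ΣxΣy = 5031.84 − 4933.04 = 98.8
nΣx² − (Σx)² = 23777.76 − 23470.24 = 307.52; nΣy² − (Σy)² = 1076.88 − 1036.84 = 40.04
r = 98.8 / √(307.52 × 40.04) = 98.8 / 110.9644 ≈ 0.890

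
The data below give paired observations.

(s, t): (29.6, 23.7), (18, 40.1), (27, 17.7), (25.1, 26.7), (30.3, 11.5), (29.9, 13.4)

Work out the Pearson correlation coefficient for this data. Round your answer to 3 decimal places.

-0.917

n = 6, Σs = 159.9, Σt = 133.1, Σs² = 4371.27, Σt² = 3507.69, Σst = 3320.5
nΣst − ΣsΣt = 19923 − 21282.69 = -1359.69
nΣs² − (Σs)² = 26227.62 − 25568.01 = 659.61; nΣt² − (Σt)² = 21046.14 − 17715.61 = 3330.53
r = -1359.69 / √(659.61 × 3330.53) = -1359.69 / 1482.1778 ≈ -0.917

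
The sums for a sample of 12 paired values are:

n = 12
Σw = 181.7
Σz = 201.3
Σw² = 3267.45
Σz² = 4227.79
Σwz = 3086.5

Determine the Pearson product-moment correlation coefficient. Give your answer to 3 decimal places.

0.058

r = (nΣwz − ΣwΣz) / √[(nΣw² − (Σw)²)(nΣz² − (Σz)²)]
Numerator: 12×3086.5 − 181.7×201.3 = 461.79
Denominator: √[(39209.4 − 33014.89)(50733.48 − 40521.69)] = √[6194.51 × 10211.79] = 7953.4292
r = 461.79 / 7953.4292 ≈ 0.058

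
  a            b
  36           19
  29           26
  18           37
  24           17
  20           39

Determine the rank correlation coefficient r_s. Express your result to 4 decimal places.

Rank a: 5, 4, 1, 3, 2
Rank b: 2, 3, 4, 1, 5
d = rank(a) − rank(b): 3, 1, -3, 2, -3; Σd² = 32
ρ = 1 − 6Σd² / [n(n²−1)] = 1 − 6×32 / (5×24) = 1 − 192/120 ≈ -0.6000

-0.6000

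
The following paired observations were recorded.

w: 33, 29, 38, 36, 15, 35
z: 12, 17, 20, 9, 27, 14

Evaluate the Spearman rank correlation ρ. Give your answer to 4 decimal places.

Rank w: 3, 2, 6, 5, 1, 4
Rank z: 2, 4, 5, 1, 6, 3
d = rank(w) − rank(z): 1, -2, 1, 4, -5, 1; Σd² = 48
ρ = 1 − 6Σd² / [n(n²−1)] = 1 − 6×48 / (6×35) = 1 − 288/210 ≈ -0.3714

-0.3714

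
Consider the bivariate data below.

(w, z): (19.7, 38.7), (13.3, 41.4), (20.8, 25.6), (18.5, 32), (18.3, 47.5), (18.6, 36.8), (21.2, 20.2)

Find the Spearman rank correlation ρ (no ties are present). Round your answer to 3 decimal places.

Rank w: 5, 1, 6, 3, 2, 4, 7
Rank z: 5, 6, 2, 3, 7, 4, 1
d = rank(w) − rank(z): 0, -5, 4, 0, -5, 0, 6; Σd² = 102
ρ = 1 − 6Σd² / [n(n²−1)] = 1 − 6×102 / (7×48) = 1 − 612/336 ≈ -0.821

-0.821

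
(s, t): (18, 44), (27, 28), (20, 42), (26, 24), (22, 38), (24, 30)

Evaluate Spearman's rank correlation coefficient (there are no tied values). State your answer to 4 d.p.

Rank s: 1, 6, 2, 5, 3, 4
Rank t: 6, 2, 5, 1, 4, 3
d = rank(s) − rank(t): -5, 4, -3, 4, -1, 1; Σd² = 68
ρ = 1 − 6Σd² / [n(n²−1)] = 1 − 6×68 / (6×35) = 1 − 408/210 ≈ -0.9429

-0.9429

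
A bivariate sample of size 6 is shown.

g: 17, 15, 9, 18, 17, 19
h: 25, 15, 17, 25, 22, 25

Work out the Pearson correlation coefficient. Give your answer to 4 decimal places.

n = 6, Σg = 95, Σh = 129, Σg² = 1569, Σh² = 2873, Σgh = 2102
nΣgh − ΣgΣh = 12612 − 12255 = 357
nΣg² − (Σg)² = 9414 − 9025 = 389; nΣh² − (Σh)² = 17238 − 16641 = 597
r = 357 / √(389 × 597) = 357 / 481.9056 ≈ 0.7408

0.7408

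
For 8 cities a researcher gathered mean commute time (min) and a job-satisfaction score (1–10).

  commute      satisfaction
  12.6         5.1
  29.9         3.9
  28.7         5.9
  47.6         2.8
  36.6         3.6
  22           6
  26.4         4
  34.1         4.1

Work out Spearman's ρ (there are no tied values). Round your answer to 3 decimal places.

Rank commute: 1, 5, 4, 8, 7, 2, 3, 6
Rank satisfaction: 6, 3, 7, 1, 2, 8, 4, 5
d = rank(commute) − rank(satisfaction): -5, 2, -3, 7, 5, -6, -1, 1; Σd² = 150
ρ = 1 − 6Σd² / [n(n²−1)] = 1 − 6×150 / (8×63) = 1 − 900/504 ≈ -0.786

-0.786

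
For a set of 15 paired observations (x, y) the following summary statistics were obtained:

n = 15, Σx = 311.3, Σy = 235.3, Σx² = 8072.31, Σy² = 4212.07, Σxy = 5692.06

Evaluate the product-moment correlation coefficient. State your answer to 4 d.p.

0.8826

r = (nΣxy − ΣxΣy) / √[(nΣx² − (Σx)²)(nΣy² − (Σy)²)]
Numerator: 15×5692.06 − 311.3×235.3 = 12132.01
Denominator: √[(121084.65 − 96907.69)(63181.05 − 55366.09)] = √[24176.96 × 7814.96] = 13745.6166
r = 12132.01 / 13745.6166 ≈ 0.8826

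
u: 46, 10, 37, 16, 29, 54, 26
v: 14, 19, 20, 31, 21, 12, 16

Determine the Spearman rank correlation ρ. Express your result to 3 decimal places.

Rank u: 6, 1, 5, 2, 4, 7, 3
Rank v: 2, 4, 5, 7, 6, 1, 3
d = rank(u) − rank(v): 4, -3, 0, -5, -2, 6, 0; Σd² = 90
ρ = 1 − 6Σd² / [n(n²−1)] = 1 − 6×90 / (7×48) = 1 − 540/336 ≈ -0.607

-0.607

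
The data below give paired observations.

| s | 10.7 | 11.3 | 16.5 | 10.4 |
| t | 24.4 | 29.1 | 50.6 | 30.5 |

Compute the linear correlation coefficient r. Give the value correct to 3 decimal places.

0.965

n = 4, Σs = 48.9, Σt = 134.6, Σs² = 622.59, Σt² = 4932.78, Σst = 1742.01
nΣst − ΣsΣt = 6968.04 − 6581.94 = 386.1
nΣs² − (Σs)² = 2490.36 − 2391.21 = 99.15; nΣt² − (Σt)² = 19731.12 − 18117.16 = 1613.96
r = 386.1 / √(99.15 × 1613.96) = 386.1 / 400.0302 ≈ 0.965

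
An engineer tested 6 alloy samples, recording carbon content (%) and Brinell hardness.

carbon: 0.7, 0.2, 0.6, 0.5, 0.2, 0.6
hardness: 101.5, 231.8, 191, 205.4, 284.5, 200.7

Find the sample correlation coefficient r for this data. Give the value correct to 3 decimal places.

-0.849

n = 6, Σx = 2.8, Σy = 1214.9, Σx² = 1.54, Σy² = 263924.39, Σxy = 512.03
nΣxy − ΣxΣy = 3072.18 − 3401.72 = -329.54
nΣx² − (Σx)² = 9.24 − 7.84 = 1.4; nΣy² − (Σy)² = 1583546.34 − 1475982.01 = 107564.33
r = -329.54 / √(1.4 × 107564.33) = -329.54 / 388.0594 ≈ -0.849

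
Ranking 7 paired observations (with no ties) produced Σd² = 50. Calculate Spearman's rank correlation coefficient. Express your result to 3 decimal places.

0.107

ρ = 1 − 6Σd² / [n(n²−1)] = 1 − 6×50 / (7×48)
  = 1 − 300/336 = 1 − 0.8929 ≈ 0.107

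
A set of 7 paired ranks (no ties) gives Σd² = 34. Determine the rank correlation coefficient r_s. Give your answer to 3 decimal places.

ρ = 1 − 6Σd² / [n(n²−1)] = 1 − 6×34 / (7×48)
  = 1 − 204/336 = 1 − 0.6071 ≈ 0.393

0.393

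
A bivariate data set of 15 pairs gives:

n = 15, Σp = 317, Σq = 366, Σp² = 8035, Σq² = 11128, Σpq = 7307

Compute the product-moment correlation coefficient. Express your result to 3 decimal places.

-0.250

r = (nΣpq − ΣpΣq) / √[(nΣp² − (Σp)²)(nΣq² − (Σq)²)]
Numerator: 15×7307 − 317×366 = -6417
Denominator: √[(120525 − 100489)(166920 − 133956)] = √[20036 × 32964] = 25699.5468
r = -6417 / 25699.5468 ≈ -0.250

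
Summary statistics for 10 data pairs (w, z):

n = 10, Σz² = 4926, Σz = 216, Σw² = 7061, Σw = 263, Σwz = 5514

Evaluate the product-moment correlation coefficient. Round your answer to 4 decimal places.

r = (nΣwz − ΣwΣz) / √[(nΣw² − (Σw)²)(nΣz² − (Σz)²)]
Numerator: 10×5514 − 263×216 = -1668
Denominator: √[(70610 − 69169)(49260 − 46656)] = √[1441 × 2604] = 1937.1020
r = -1668 / 1937.1020 ≈ -0.8611

-0.8611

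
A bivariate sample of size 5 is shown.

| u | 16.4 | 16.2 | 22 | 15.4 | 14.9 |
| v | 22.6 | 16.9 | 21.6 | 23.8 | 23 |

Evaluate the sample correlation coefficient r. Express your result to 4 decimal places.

n = 5, Σu = 84.9, Σv = 107.9, Σu² = 1474.57, Σv² = 2358.37, Σuv = 1828.84
nΣuv − ΣuΣv = 9144.2 − 9160.71 = -16.51
nΣu² − (Σu)² = 7372.85 − 7208.01 = 164.84; nΣv² − (Σv)² = 11791.85 − 11642.41 = 149.44
r = -16.51 / √(164.84 × 149.44) = -16.51 / 156.9512 ≈ -0.1052

-0.1052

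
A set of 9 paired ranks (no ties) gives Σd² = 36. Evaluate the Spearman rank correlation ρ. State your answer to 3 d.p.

0.700

ρ = 1 − 6Σd² / [n(n²−1)] = 1 − 6×36 / (9×80)
  = 1 − 216/720 = 1 − 0.3000 ≈ 0.700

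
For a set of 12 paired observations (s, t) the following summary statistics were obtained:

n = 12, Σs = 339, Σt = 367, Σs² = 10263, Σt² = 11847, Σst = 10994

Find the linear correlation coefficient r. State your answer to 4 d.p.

r = (nΣst − ΣsΣt) / √[(nΣs² − (Σs)²)(nΣt² − (Σt)²)]
Numerator: 12×10994 − 339×367 = 7515
Denominator: √[(123156 − 114921)(142164 − 134689)] = √[8235 × 7475] = 7845.8030
r = 7515 / 7845.8030 ≈ 0.9578

0.9578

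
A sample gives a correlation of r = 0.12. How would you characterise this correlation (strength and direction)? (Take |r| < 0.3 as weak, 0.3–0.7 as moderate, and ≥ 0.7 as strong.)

weak positive

r = 0.12 > 0 so the relationship is positive.
|r| = 0.12, which falls in the weak range.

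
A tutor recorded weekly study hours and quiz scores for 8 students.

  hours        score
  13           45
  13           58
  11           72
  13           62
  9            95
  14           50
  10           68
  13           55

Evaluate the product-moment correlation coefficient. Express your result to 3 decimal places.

n = 8, Σx = 96, Σy = 505, Σx² = 1174, Σy² = 33591, Σxy = 5887
nΣxy − ΣxΣy = 47096 − 48480 = -1384
nΣx² − (Σx)² = 9392 − 9216 = 176; nΣy² − (Σy)² = 268728 − 255025 = 13703
r = -1384 / √(176 × 13703) = -1384 / 1552.9739 ≈ -0.891

-0.891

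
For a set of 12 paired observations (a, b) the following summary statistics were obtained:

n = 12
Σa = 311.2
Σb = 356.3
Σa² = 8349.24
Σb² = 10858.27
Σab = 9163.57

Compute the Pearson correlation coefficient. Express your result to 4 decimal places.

-0.2742

r = (nΣab − ΣaΣb) / √[(nΣa² − (Σa)²)(nΣb² − (Σb)²)]
Numerator: 12×9163.57 − 311.2×356.3 = -917.72
Denominator: √[(100190.88 − 96845.44)(130299.24 − 126949.69)] = √[3345.44 × 3349.55] = 3347.4944
r = -917.72 / 3347.4944 ≈ -0.2742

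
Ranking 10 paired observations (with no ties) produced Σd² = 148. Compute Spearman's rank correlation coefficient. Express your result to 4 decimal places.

ρ = 1 − 6Σd² / [n(n²−1)] = 1 − 6×148 / (10×99)
  = 1 − 888/990 = 1 − 0.89697 ≈ 0.1030

0.1030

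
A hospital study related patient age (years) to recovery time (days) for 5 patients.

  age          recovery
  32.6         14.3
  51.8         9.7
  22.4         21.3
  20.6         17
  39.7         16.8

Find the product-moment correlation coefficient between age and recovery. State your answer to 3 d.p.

-0.825

n = 5, Σx = 167.1, Σy = 79.1, Σx² = 6248.21, Σy² = 1323.51, Σxy = 2462.92
nΣxy − ΣxΣy = 12314.6 − 13217.61 = -903.01
nΣx² − (Σx)² = 31241.05 − 27922.41 = 3318.64; nΣy² − (Σy)² = 6617.55 − 6256.81 = 360.74
r = -903.01 / √(3318.64 × 360.74) = -903.01 / 1094.1509 ≈ -0.825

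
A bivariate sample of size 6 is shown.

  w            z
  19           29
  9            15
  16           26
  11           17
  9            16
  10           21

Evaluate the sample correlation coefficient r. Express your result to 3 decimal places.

n = 6, Σw = 74, Σz = 124, Σw² = 1000, Σz² = 2728, Σwz = 1643
nΣwz − ΣwΣz = 9858 − 9176 = 682
nΣw² − (Σw)² = 6000 − 5476 = 524; nΣz² − (Σz)² = 16368 − 15376 = 992
r = 682 / √(524 × 992) = 682 / 720.9771 ≈ 0.946

0.946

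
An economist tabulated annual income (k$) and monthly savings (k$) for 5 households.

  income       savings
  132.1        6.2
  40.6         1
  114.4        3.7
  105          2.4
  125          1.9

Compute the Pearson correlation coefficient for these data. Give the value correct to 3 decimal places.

0.678

n = 5, Σx = 517.1, Σy = 15.2, Σx² = 58836.13, Σy² = 62.5, Σxy = 1772.4
nΣxy − ΣxΣy = 8862 − 7859.92 = 1002.08
nΣx² − (Σx)² = 294180.65 − 267392.41 = 26788.24; nΣy² − (Σy)² = 312.5 − 231.04 = 81.46
r = 1002.08 / √(26788.24 × 81.46) = 1002.08 / 1477.2170 ≈ 0.678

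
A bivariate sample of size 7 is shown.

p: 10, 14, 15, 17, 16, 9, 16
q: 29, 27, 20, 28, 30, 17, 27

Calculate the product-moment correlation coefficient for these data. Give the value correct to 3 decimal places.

0.458

n = 7, Σp = 97, Σq = 178, Σp² = 1403, Σq² = 4672, Σpq = 2509
nΣpq − ΣpΣq = 17563 − 17266 = 297
nΣp² − (Σp)² = 9821 − 9409 = 412; nΣq² − (Σq)² = 32704 − 31684 = 1020
r = 297 / √(412 × 1020) = 297 / 648.2592 ≈ 0.458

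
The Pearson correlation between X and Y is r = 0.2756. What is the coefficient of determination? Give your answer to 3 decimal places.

0.076

r² = (0.2756)² = 0.076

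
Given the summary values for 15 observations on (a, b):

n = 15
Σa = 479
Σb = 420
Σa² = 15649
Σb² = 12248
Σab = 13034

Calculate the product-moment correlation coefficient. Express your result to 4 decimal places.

-0.9108

r = (nΣab − ΣaΣb) / √[(nΣa² − (Σa)²)(nΣb² − (Σb)²)]
Numerator: 15×13034 − 479×420 = -5670
Denominator: √[(234735 − 229441)(183720 − 176400)] = √[5294 × 7320] = 6225.1169
r = -5670 / 6225.1169 ≈ -0.9108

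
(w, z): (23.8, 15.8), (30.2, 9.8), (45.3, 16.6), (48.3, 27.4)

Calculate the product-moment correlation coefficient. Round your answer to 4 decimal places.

n = 4, Σw = 147.6, Σz = 69.6, Σw² = 5863.46, Σz² = 1372, Σwz = 2747.4
nΣwz − ΣwΣz = 10989.6 − 10272.96 = 716.64
nΣw² − (Σw)² = 23453.84 − 21785.76 = 1668.08; nΣz² − (Σz)² = 5488 − 4844.16 = 643.84
r = 716.64 / √(1668.08 × 643.84) = 716.64 / 1036.3284 ≈ 0.6915

0.6915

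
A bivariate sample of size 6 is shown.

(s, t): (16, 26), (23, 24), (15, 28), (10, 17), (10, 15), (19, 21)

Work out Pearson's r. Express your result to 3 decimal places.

0.588

n = 6, Σs = 93, Σt = 131, Σs² = 1571, Σt² = 2991, Σst = 2107
nΣst − ΣsΣt = 12642 − 12183 = 459
nΣs² − (Σs)² = 9426 − 8649 = 777; nΣt² − (Σt)² = 17946 − 17161 = 785
r = 459 / √(777 × 785) = 459 / 780.9898 ≈ 0.588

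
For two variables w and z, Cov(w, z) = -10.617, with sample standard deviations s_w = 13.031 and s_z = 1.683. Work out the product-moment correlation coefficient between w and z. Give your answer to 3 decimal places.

r = Cov(w,z) / (s_w · s_z) = -10.617 / (13.031 × 1.683)
  = -10.617 / 21.9312 ≈ -0.484

-0.484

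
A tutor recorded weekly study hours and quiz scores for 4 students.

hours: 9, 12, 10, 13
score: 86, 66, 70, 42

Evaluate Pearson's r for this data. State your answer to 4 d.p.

-0.9237

n = 4, Σx = 44, Σy = 264, Σx² = 494, Σy² = 18416, Σxy = 2812
nΣxy − ΣxΣy = 11248 − 11616 = -368
nΣx² − (Σx)² = 1976 − 1936 = 40; nΣy² − (Σy)² = 73664 − 69696 = 3968
r = -368 / √(40 × 3968) = -368 / 398.3968 ≈ -0.9237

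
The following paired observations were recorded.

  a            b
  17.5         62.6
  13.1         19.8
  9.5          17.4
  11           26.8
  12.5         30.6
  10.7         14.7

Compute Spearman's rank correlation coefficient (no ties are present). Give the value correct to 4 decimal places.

Rank a: 6, 5, 1, 3, 4, 2
Rank b: 6, 3, 2, 4, 5, 1
d = rank(a) − rank(b): 0, 2, -1, -1, -1, 1; Σd² = 8
ρ = 1 − 6Σd² / [n(n²−1)] = 1 − 6×8 / (6×35) = 1 − 48/210 ≈ 0.7714

0.7714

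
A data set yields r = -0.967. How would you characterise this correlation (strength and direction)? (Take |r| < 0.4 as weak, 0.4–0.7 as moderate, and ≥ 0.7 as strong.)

r = -0.967 < 0 so the relationship is negative.
|r| = 0.967, which falls in the strong range.

strong negative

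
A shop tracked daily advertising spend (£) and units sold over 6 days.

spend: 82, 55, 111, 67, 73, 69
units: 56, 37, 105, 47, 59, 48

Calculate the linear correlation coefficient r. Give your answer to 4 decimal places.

0.9737

n = 6, Σx = 457, Σy = 352, Σx² = 36649, Σy² = 23524, Σxy = 29050
nΣxy − ΣxΣy = 174300 − 160864 = 13436
nΣx² − (Σx)² = 219894 − 208849 = 11045; nΣy² − (Σy)² = 141144 − 123904 = 17240
r = 13436 / √(11045 × 17240) = 13436 / 13799.1232 ≈ 0.9737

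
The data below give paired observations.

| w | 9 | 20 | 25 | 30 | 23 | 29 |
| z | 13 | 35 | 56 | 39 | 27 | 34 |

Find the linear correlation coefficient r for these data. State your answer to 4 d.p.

n = 6, Σw = 136, Σz = 204, Σw² = 3376, Σz² = 7936, Σwz = 4994
nΣwz − ΣwΣz = 29964 − 27744 = 2220
nΣw² − (Σw)² = 20256 − 18496 = 1760; nΣz² − (Σz)² = 47616 − 41616 = 6000
r = 2220 / √(1760 × 6000) = 2220 / 3249.6154 ≈ 0.6832

0.6832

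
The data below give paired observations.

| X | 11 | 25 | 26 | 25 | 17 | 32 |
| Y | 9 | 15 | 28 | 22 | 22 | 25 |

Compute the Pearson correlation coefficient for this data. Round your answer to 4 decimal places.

0.7065

n = 6, ΣX = 136, ΣY = 121, ΣX² = 3360, ΣY² = 2683, ΣXY = 2926
nΣXY − ΣXΣY = 17556 − 16456 = 1100
nΣX² − (ΣX)² = 20160 − 18496 = 1664; nΣY² − (ΣY)² = 16098 − 14641 = 1457
r = 1100 / √(1664 × 1457) = 1100 / 1557.0639 ≈ 0.7065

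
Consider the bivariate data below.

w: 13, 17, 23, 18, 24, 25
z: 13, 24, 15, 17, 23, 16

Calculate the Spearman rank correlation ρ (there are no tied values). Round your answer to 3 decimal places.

0.143

Rank w: 1, 2, 4, 3, 5, 6
Rank z: 1, 6, 2, 4, 5, 3
d = rank(w) − rank(z): 0, -4, 2, -1, 0, 3; Σd² = 30
ρ = 1 − 6Σd² / [n(n²−1)] = 1 − 6×30 / (6×35) = 1 − 180/210 ≈ 0.143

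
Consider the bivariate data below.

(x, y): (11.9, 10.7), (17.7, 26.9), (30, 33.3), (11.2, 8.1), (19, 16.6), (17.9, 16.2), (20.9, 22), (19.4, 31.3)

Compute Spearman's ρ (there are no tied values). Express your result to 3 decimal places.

0.810

Rank x: 2, 3, 8, 1, 5, 4, 7, 6
Rank y: 2, 6, 8, 1, 4, 3, 5, 7
d = rank(x) − rank(y): 0, -3, 0, 0, 1, 1, 2, -1; Σd² = 16
ρ = 1 − 6Σd² / [n(n²−1)] = 1 − 6×16 / (8×63) = 1 − 96/504 ≈ 0.810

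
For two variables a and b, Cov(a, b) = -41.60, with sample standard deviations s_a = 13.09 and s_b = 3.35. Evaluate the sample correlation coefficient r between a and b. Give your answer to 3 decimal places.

r = Cov(a,b) / (s_a · s_b) = -41.60 / (13.09 × 3.35)
  = -41.60 / 43.8515 ≈ -0.949

-0.949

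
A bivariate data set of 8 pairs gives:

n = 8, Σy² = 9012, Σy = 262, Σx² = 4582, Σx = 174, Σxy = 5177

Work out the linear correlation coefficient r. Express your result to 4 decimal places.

r = (nΣxy − ΣxΣy) / √[(nΣx² − (Σx)²)(nΣy² − (Σy)²)]
Numerator: 8×5177 − 174×262 = -4172
Denominator: √[(36656 − 30276)(72096 − 68644)] = √[6380 × 3452] = 4692.9479
r = -4172 / 4692.9479 ≈ -0.8890

-0.8890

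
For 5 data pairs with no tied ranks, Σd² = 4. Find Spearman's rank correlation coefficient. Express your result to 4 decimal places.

0.8000

ρ = 1 − 6Σd² / [n(n²−1)] = 1 − 6×4 / (5×24)
  = 1 − 24/120 = 1 − 0.20000 ≈ 0.8000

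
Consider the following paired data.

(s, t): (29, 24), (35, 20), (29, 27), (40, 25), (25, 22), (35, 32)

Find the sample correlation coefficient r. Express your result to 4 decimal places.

0.2097

n = 6, Σs = 193, Σt = 150, Σs² = 6357, Σt² = 3838, Σst = 4849
nΣst − ΣsΣt = 29094 − 28950 = 144
nΣs² − (Σs)² = 38142 − 37249 = 893; nΣt² − (Σt)² = 23028 − 22500 = 528
r = 144 / √(893 × 528) = 144 / 686.6615 ≈ 0.2097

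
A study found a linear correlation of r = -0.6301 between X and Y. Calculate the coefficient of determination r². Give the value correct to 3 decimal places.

r² = (-0.6301)² = 0.397

0.397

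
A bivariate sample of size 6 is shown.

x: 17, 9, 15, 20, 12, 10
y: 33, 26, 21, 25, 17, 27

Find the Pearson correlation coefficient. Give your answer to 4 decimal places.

0.1964

n = 6, Σx = 83, Σy = 149, Σx² = 1239, Σy² = 3849, Σxy = 2084
nΣxy − ΣxΣy = 12504 − 12367 = 137
nΣx² − (Σx)² = 7434 − 6889 = 545; nΣy² − (Σy)² = 23094 − 22201 = 893
r = 137 / √(545 × 893) = 137 / 697.6281 ≈ 0.1964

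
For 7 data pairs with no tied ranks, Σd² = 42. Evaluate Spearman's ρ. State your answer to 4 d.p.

0.2500

ρ = 1 − 6Σd² / [n(n²−1)] = 1 − 6×42 / (7×48)
  = 1 − 252/336 = 1 − 0.75000 ≈ 0.2500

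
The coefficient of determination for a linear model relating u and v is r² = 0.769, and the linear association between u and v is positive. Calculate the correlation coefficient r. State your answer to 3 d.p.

0.877

|r| = √0.769 = 0.877
The association is positive, so r = 0.877.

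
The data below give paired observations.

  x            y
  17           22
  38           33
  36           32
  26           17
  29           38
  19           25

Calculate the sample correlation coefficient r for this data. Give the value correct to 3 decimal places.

0.613

n = 6, Σx = 165, Σy = 167, Σx² = 4907, Σy² = 4955, Σxy = 4799
nΣxy − ΣxΣy = 28794 − 27555 = 1239
nΣx² − (Σx)² = 29442 − 27225 = 2217; nΣy² − (Σy)² = 29730 − 27889 = 1841
r = 1239 / √(2217 × 1841) = 1239 / 2020.2715 ≈ 0.613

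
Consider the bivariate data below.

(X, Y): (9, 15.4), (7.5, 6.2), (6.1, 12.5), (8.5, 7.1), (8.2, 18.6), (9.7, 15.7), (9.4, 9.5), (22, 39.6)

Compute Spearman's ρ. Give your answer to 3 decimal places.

Rank X: 5, 2, 1, 4, 3, 7, 6, 8
Rank Y: 5, 1, 4, 2, 7, 6, 3, 8
d = rank(X) − rank(Y): 0, 1, -3, 2, -4, 1, 3, 0; Σd² = 40
ρ = 1 − 6Σd² / [n(n²−1)] = 1 − 6×40 / (8×63) = 1 − 240/504 ≈ 0.524

0.524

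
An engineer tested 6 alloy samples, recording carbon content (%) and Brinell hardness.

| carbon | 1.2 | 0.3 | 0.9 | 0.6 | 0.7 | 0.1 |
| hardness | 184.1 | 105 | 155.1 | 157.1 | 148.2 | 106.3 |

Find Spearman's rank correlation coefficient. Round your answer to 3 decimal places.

0.771

Rank carbon: 6, 2, 5, 3, 4, 1
Rank hardness: 6, 1, 4, 5, 3, 2
d = rank(carbon) − rank(hardness): 0, 1, 1, -2, 1, -1; Σd² = 8
ρ = 1 − 6Σd² / [n(n²−1)] = 1 − 6×8 / (6×35) = 1 − 48/210 ≈ 0.771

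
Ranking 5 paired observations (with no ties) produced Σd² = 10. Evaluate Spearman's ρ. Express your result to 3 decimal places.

ρ = 1 − 6Σd² / [n(n²−1)] = 1 − 6×10 / (5×24)
  = 1 − 60/120 = 1 − 0.5000 ≈ 0.500

0.500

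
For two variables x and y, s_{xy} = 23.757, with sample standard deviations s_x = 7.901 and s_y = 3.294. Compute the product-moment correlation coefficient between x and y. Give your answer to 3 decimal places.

0.913

r = Cov(x,y) / (s_x · s_y) = 23.757 / (7.901 × 3.294)
  = 23.757 / 26.0259 ≈ 0.913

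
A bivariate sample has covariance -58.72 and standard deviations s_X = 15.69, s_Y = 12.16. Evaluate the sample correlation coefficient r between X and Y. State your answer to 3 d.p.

r = Cov(X,Y) / (s_X · s_Y) = -58.72 / (15.69 × 12.16)
  = -58.72 / 190.7904 ≈ -0.308

-0.308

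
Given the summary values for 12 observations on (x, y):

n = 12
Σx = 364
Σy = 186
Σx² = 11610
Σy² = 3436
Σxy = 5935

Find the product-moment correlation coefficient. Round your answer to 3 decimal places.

r = (nΣxy − ΣxΣy) / √[(nΣx² − (Σx)²)(nΣy² − (Σy)²)]
Numerator: 12×5935 − 364×186 = 3516
Denominator: √[(139320 − 132496)(41232 − 34596)] = √[6824 × 6636] = 6729.3435
r = 3516 / 6729.3435 ≈ 0.522

0.522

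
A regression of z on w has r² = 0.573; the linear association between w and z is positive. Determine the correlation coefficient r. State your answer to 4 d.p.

|r| = √0.573 = 0.7570
The association is positive, so r = 0.7570.

0.7570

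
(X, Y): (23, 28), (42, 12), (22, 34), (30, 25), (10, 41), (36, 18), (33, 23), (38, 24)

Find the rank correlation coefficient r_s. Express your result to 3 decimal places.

-0.929

Rank X: 3, 8, 2, 4, 1, 6, 5, 7
Rank Y: 6, 1, 7, 5, 8, 2, 3, 4
d = rank(X) − rank(Y): -3, 7, -5, -1, -7, 4, 2, 3; Σd² = 162
ρ = 1 − 6Σd² / [n(n²−1)] = 1 − 6×162 / (8×63) = 1 − 972/504 ≈ -0.929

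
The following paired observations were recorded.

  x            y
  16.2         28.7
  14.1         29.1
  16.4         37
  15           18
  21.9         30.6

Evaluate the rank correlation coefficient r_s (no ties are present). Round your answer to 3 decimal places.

Rank x: 3, 1, 4, 2, 5
Rank y: 2, 3, 5, 1, 4
d = rank(x) − rank(y): 1, -2, -1, 1, 1; Σd² = 8
ρ = 1 − 6Σd² / [n(n²−1)] = 1 − 6×8 / (5×24) = 1 − 48/120 ≈ 0.600

0.600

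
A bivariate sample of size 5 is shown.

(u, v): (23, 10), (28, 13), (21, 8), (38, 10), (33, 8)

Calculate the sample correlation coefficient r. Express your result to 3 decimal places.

0.080

n = 5, Σu = 143, Σv = 49, Σu² = 4287, Σv² = 497, Σuv = 1406
nΣuv − ΣuΣv = 7030 − 7007 = 23
nΣu² − (Σu)² = 21435 − 20449 = 986; nΣv² − (Σv)² = 2485 − 2401 = 84
r = 23 / √(986 × 84) = 23 / 287.7916 ≈ 0.080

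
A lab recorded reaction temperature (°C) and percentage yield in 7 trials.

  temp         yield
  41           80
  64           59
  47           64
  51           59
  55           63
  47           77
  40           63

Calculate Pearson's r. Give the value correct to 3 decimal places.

-0.565

n = 7, Σx = 345, Σy = 465, Σx² = 17421, Σy² = 31325, Σxy = 22677
nΣxy − ΣxΣy = 158739 − 160425 = -1686
nΣx² − (Σx)² = 121947 − 119025 = 2922; nΣy² − (Σy)² = 219275 − 216225 = 3050
r = -1686 / √(2922 × 3050) = -1686 / 2985.3141 ≈ -0.565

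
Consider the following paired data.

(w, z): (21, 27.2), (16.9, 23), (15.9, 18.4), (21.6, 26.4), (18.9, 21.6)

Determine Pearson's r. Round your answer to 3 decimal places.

n = 5, Σw = 94.3, Σz = 116.6, Σw² = 1803.19, Σz² = 2770.92, Σwz = 2230.94
nΣwz − ΣwΣz = 11154.7 − 10995.38 = 159.32
nΣw² − (Σw)² = 9015.95 − 8892.49 = 123.46; nΣz² − (Σz)² = 13854.6 − 13595.56 = 259.04
r = 159.32 / √(123.46 × 259.04) = 159.32 / 178.8325 ≈ 0.891

0.891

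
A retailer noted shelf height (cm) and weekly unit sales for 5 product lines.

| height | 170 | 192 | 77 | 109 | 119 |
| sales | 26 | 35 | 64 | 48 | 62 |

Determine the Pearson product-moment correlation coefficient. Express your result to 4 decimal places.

n = 5, Σx = 667, Σy = 235, Σx² = 97735, Σy² = 12145, Σxy = 28678
nΣxy − ΣxΣy = 143390 − 156745 = -13355
nΣx² − (Σx)² = 488675 − 444889 = 43786; nΣy² − (Σy)² = 60725 − 55225 = 5500
r = -13355 / √(43786 × 5500) = -13355 / 15518.4729 ≈ -0.8606

-0.8606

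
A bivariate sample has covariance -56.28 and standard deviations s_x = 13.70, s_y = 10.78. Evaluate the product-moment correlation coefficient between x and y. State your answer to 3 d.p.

-0.381

r = Cov(x,y) / (s_x · s_y) = -56.28 / (13.70 × 10.78)
  = -56.28 / 147.6860 ≈ -0.381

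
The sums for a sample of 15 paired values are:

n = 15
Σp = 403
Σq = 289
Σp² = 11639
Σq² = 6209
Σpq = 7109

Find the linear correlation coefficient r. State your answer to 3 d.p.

-0.909

r = (nΣpq − ΣpΣq) / √[(nΣp² − (Σp)²)(nΣq² − (Σq)²)]
Numerator: 15×7109 − 403×289 = -9832
Denominator: √[(174585 − 162409)(93135 − 83521)] = √[12176 × 9614] = 10819.4299
r = -9832 / 10819.4299 ≈ -0.909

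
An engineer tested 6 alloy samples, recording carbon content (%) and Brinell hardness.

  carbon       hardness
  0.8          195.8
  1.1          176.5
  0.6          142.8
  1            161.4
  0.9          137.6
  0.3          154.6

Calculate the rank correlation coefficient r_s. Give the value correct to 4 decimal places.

0.3143

Rank carbon: 3, 6, 2, 5, 4, 1
Rank hardness: 6, 5, 2, 4, 1, 3
d = rank(carbon) − rank(hardness): -3, 1, 0, 1, 3, -2; Σd² = 24
ρ = 1 − 6Σd² / [n(n²−1)] = 1 − 6×24 / (6×35) = 1 − 144/210 ≈ 0.3143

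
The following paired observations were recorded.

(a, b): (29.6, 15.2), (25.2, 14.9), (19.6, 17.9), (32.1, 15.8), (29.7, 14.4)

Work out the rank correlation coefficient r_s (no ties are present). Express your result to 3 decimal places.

-0.300

Rank a: 3, 2, 1, 5, 4
Rank b: 3, 2, 5, 4, 1
d = rank(a) − rank(b): 0, 0, -4, 1, 3; Σd² = 26
ρ = 1 − 6Σd² / [n(n²−1)] = 1 − 6×26 / (5×24) = 1 − 156/120 ≈ -0.300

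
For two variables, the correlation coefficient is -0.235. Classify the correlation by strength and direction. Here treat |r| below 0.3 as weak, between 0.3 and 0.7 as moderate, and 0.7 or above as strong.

r = -0.235 < 0 so the relationship is negative.
|r| = 0.235, which falls in the weak range.

weak negative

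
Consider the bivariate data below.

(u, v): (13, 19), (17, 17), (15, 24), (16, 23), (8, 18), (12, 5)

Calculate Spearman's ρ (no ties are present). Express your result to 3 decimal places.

Rank u: 3, 6, 4, 5, 1, 2
Rank v: 4, 2, 6, 5, 3, 1
d = rank(u) − rank(v): -1, 4, -2, 0, -2, 1; Σd² = 26
ρ = 1 − 6Σd² / [n(n²−1)] = 1 − 6×26 / (6×35) = 1 − 156/210 ≈ 0.257

0.257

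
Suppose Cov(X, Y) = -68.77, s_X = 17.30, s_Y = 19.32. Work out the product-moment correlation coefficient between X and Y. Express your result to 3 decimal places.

-0.206

r = Cov(X,Y) / (s_X · s_Y) = -68.77 / (17.30 × 19.32)
  = -68.77 / 334.2360 ≈ -0.206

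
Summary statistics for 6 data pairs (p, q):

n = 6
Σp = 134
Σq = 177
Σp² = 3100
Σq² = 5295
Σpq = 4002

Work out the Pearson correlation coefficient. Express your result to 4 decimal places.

r = (nΣpq − ΣpΣq) / √[(nΣp² − (Σp)²)(nΣq² − (Σq)²)]
Numerator: 6×4002 − 134×177 = 294
Denominator: √[(18600 − 17956)(31770 − 31329)] = √[644 × 441] = 532.9203
r = 294 / 532.9203 ≈ 0.5517

0.5517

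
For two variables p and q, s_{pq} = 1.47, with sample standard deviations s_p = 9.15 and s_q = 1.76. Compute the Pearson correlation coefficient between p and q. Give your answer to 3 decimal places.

0.091

r = Cov(p,q) / (s_p · s_q) = 1.47 / (9.15 × 1.76)
  = 1.47 / 16.1040 ≈ 0.091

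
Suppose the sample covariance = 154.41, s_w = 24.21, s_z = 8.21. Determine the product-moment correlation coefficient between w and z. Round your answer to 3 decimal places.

0.777

r = Cov(w,z) / (s_w · s_z) = 154.41 / (24.21 × 8.21)
  = 154.41 / 198.7641 ≈ 0.777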